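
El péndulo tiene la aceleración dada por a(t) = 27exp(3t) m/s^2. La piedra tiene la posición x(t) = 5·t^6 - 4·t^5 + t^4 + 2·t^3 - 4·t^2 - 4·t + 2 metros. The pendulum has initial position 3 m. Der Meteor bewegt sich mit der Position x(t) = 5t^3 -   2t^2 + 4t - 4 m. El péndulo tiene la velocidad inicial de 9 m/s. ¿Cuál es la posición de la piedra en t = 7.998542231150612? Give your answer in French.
En utilisant x(t) = 5·t^6 - 4·t^5 + t^4 + 2·t^3 - 4·t^2 - 4·t + 2 et en substituant t = 7.998542231150612, nous trouvons x = 1183165.53923346.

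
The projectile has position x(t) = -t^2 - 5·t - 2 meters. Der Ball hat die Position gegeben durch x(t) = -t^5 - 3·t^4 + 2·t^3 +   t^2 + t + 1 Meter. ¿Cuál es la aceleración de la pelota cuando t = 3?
Para resolver esto, necesitamos tomar 2 derivadas de nuestra ecuación de la posición x(t) = -t^5 - 3·t^4 + 2·t^3 + t^2 + t + 1. Derivando la posición, obtenemos la velocidad: v(t) = -5·t^4 - 12·t^3 + 6·t^2 + 2·t + 1. Tomando d/dt de v(t), encontramos a(t) = -20·t^3 - 36·t^2 + 12·t + 2. De la ecuación de la aceleración a(t) = -20·t^3 - 36·t^2 + 12·t + 2, sustituimos t = 3 para obtener a = -826.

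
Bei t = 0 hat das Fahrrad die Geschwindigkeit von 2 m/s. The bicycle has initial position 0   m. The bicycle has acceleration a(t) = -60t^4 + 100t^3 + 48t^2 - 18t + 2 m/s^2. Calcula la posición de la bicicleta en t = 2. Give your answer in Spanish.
Para resolver esto, necesitamos tomar 2 integrales de nuestra ecuación de la aceleración a(t) = -60·t^4 + 100·t^3 + 48·t^2 - 18·t + 2. La antiderivada de la aceleración, con v(0) = 2, da la velocidad: v(t) = -12·t^5 + 25·t^4 + 16·t^3 - 9·t^2 + 2·t + 2. La antiderivada de la velocidad es la posición. Usando x(0) = 0, obtenemos x(t) = -2·t^6 + 5·t^5 + 4·t^4 - 3·t^3 + t^2 + 2·t. Tenemos la posición x(t) = -2·t^6 + 5·t^5 + 4·t^4 - 3·t^3 + t^2 + 2·t. Sustituyendo t = 2: x(2) = 80.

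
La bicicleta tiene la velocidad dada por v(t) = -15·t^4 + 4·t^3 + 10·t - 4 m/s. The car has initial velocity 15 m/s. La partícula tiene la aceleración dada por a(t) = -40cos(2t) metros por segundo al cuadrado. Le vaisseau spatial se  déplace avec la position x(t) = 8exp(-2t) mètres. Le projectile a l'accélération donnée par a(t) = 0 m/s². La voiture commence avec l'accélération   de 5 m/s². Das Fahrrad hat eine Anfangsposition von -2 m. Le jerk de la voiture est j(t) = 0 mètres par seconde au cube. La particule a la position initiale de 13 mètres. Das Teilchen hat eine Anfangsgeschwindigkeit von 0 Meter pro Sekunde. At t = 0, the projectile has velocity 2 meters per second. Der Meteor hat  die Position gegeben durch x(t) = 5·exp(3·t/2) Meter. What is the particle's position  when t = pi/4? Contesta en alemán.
Um dies zu lösen, müssen wir 2 Integrale unserer Gleichung für die Beschleunigung a(t) = -40·cos(2·t) finden. Die Stammfunktion von der Beschleunigung, mit v(0) = 0, ergibt die Geschwindigkeit: v(t) = -20·sin(2·t). Mit ∫v(t)dt und Anwendung von x(0) = 13, finden wir x(t) = 10·cos(2·t) + 3. Aus der Gleichung für die Position x(t) = 10·cos(2·t) + 3, setzen wir t = pi/4 ein und erhalten x = 3.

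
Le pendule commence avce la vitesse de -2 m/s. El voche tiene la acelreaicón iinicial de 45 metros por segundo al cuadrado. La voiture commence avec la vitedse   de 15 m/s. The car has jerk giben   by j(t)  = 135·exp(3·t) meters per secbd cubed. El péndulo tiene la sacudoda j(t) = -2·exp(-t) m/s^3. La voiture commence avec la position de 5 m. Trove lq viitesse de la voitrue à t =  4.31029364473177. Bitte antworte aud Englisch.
To find the answer, we compute 2 integrals of j(t) = 135·exp(3·t). The integral of jerk is acceleration. Using a(0) = 45, we get a(t) = 45·exp(3·t). Integrating acceleration and using the initial condition v(0) = 15, we get v(t) = 15·exp(3·t). Using v(t) = 15·exp(3·t) and substituting t = 4.31029364473177, we find v = 6193005.91665458.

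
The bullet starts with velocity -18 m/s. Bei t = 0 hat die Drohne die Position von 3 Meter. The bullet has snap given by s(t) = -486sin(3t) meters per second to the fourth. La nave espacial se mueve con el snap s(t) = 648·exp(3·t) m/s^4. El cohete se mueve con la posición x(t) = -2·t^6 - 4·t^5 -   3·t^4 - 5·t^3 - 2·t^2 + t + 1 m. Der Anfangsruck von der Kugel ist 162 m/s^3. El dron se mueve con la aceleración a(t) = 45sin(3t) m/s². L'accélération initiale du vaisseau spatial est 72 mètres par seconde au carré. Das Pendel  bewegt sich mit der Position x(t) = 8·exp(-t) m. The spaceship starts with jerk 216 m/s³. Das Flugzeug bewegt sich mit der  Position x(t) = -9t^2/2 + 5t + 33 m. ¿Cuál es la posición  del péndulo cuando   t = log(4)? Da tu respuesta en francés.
En utilisant x(t) = 8·exp(-t) et en substituant t = log(4), nous trouvons x = 2.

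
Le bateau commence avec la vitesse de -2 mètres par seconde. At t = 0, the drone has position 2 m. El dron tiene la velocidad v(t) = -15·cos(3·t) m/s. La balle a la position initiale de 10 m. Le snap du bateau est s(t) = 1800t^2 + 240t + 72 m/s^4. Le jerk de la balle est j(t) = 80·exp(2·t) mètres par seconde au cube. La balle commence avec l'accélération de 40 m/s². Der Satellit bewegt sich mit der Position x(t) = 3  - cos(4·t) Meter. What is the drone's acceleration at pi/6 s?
Starting from velocity v(t) = -15·cos(3·t), we take 1 derivative. Differentiating velocity, we get acceleration: a(t) = 45·sin(3·t). Using a(t) = 45·sin(3·t) and substituting t = pi/6, we find a = 45.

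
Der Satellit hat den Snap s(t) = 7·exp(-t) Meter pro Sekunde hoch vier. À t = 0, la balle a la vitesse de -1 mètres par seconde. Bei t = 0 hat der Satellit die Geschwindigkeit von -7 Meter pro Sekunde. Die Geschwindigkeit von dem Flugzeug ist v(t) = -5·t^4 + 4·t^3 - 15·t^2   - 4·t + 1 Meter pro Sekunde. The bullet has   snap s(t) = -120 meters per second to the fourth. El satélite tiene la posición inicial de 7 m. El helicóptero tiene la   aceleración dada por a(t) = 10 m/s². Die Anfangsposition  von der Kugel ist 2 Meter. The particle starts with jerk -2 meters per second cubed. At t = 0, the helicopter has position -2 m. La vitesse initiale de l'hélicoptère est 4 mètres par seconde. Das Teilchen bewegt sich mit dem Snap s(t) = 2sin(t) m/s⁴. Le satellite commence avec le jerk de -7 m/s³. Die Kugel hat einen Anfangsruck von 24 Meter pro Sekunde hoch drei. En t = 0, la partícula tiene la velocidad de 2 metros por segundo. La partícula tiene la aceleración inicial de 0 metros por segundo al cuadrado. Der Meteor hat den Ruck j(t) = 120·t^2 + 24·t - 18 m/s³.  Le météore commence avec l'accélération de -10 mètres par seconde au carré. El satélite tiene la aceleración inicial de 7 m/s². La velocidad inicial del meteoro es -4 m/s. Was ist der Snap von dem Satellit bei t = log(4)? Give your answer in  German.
Wir haben den Snap s(t) = 7·exp(-t). Durch Einsetzen von t = log(4): s(log(4)) = 7/4.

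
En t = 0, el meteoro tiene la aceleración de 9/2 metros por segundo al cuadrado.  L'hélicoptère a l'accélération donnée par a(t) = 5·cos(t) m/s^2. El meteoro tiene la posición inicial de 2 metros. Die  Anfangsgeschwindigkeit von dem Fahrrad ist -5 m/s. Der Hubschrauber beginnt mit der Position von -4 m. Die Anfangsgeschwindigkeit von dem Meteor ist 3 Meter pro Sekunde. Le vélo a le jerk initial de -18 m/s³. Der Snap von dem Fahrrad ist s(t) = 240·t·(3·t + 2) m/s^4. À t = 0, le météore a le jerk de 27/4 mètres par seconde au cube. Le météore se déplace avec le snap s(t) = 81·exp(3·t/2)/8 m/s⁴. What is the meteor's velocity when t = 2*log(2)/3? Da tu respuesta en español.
Necesitamos integrar nuestra ecuación del snap s(t) = 81·exp(3·t/2)/8 3 veces. La antiderivada del snap, con j(0) = 27/4, da la sacudida: j(t) = 27·exp(3·t/2)/4. La integral de la sacudida, con a(0) = 9/2, da la aceleración: a(t) = 9·exp(3·t/2)/2. La integral de la aceleración, con v(0) = 3, da la velocidad: v(t) = 3·exp(3·t/2). Tenemos la velocidad v(t) = 3·exp(3·t/2). Sustituyendo t = 2*log(2)/3: v(2*log(2)/3) = 6.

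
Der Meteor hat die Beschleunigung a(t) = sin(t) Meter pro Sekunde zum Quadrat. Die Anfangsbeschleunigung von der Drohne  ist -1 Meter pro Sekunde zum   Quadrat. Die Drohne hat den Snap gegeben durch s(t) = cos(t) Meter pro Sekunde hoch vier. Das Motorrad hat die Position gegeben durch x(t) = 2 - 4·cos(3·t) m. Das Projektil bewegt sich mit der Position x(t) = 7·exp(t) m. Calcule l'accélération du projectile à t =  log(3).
Pour résoudre ceci, nous devons prendre 2 dérivées de notre équation de la position x(t) = 7·exp(t). En prenant d/dt de x(t), nous trouvons v(t) = 7·exp(t). La dérivée de la vitesse donne l'accélération: a(t) = 7·exp(t). Nous avons l'accélération a(t) = 7·exp(t). En substituant t = log(3): a(log(3)) = 21.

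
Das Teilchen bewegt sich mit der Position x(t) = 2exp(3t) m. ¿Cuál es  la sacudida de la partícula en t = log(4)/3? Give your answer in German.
Um dies zu lösen, müssen wir 3 Ableitungen unserer Gleichung für die Position x(t) = 2·exp(3·t) nehmen. Mit d/dt von x(t) finden wir v(t) = 6·exp(3·t). Die Ableitung von der Geschwindigkeit ergibt die Beschleunigung: a(t) = 18·exp(3·t). Mit d/dt von a(t) finden wir j(t) = 54·exp(3·t). Mit j(t) = 54·exp(3·t) und Einsetzen von t = log(4)/3, finden wir j = 216.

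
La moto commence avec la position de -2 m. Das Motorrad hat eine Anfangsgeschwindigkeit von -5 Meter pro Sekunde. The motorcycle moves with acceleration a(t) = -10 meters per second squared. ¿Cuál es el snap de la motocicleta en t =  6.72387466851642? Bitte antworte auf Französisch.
Pour résoudre ceci, nous devons prendre 2 dérivées de notre équation de l'accélération a(t) = -10. En prenant d/dt de a(t), nous trouvons j(t) = 0. La dérivée du jerk donne le snap: s(t) = 0. Nous avons le snap s(t) = 0. En substituant t = 6.72387466851642: s(6.72387466851642) = 0.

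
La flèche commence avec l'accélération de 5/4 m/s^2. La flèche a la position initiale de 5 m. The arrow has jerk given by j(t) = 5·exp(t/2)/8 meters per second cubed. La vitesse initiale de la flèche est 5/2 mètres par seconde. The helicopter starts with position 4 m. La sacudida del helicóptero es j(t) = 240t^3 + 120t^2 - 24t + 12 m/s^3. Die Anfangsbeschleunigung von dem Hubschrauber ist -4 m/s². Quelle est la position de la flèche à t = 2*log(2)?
En partant du jerk j(t) = 5·exp(t/2)/8, nous prenons 3 intégrales. L'intégrale du jerk, avec a(0) = 5/4, donne l'accélération: a(t) = 5·exp(t/2)/4. La primitive de l'accélération est la vitesse. En utilisant v(0) = 5/2, nous obtenons v(t) = 5·exp(t/2)/2. La primitive de la vitesse est la position. En utilisant x(0) = 5, nous obtenons x(t) = 5·exp(t/2). En utilisant x(t) = 5·exp(t/2) et en substituant t = 2*log(2), nous trouvons x = 10.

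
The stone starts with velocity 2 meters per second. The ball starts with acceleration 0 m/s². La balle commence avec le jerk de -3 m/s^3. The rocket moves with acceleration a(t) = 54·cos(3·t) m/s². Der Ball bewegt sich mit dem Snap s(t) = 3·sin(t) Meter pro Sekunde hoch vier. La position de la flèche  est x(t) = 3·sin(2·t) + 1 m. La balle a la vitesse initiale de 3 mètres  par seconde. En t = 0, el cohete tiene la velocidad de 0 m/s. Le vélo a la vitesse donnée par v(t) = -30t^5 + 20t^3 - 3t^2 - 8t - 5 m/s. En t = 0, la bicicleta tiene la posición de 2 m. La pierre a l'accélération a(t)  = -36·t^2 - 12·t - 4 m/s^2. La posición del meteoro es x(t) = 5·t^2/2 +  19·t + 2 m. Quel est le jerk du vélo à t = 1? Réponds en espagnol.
Para resolver esto, necesitamos tomar 2 derivadas de nuestra ecuación de la velocidad v(t) = -30·t^5 + 20·t^3 - 3·t^2 - 8·t - 5. La derivada de la velocidad da la aceleración: a(t) = -150·t^4 + 60·t^2 - 6·t - 8. La derivada de la aceleración da la sacudida: j(t) = -600·t^3 + 120·t - 6. Usando j(t) = -600·t^3 + 120·t - 6 y sustituyendo t = 1, encontramos j = -486.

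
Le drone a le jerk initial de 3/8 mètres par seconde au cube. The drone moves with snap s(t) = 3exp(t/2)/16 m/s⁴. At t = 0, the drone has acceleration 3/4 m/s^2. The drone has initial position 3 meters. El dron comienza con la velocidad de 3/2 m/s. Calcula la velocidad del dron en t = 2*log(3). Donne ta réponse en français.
Nous devons trouver l'intégrale de notre équation du snap s(t) = 3·exp(t/2)/16 3 fois. L'intégrale du snap, avec j(0) = 3/8, donne le jerk: j(t) = 3·exp(t/2)/8. La primitive du jerk est l'accélération. En utilisant a(0) = 3/4, nous obtenons a(t) = 3·exp(t/2)/4. En prenant ∫a(t)dt et en appliquant v(0) = 3/2, nous trouvons v(t) = 3·exp(t/2)/2. En utilisant v(t) = 3·exp(t/2)/2 et en substituant t = 2*log(3), nous trouvons v = 9/2.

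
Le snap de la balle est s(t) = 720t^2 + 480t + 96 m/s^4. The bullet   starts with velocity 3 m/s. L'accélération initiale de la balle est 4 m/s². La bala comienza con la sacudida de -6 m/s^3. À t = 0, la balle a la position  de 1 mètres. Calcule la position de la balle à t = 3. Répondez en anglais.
Starting from snap s(t) = 720·t^2 + 480·t + 96, we take 4 integrals. The antiderivative of snap, with j(0) = -6, gives jerk: j(t) = 240·t^3 + 240·t^2 + 96·t - 6. Taking ∫j(t)dt and applying a(0) = 4, we find a(t) = 60·t^4 + 80·t^3 + 48·t^2 - 6·t + 4. The integral of acceleration is velocity. Using v(0) = 3, we get v(t) = 12·t^5 + 20·t^4 + 16·t^3 - 3·t^2 + 4·t + 3. Taking ∫v(t)dt and applying x(0) = 1, we find x(t) = 2·t^6 + 4·t^5 + 4·t^4 - t^3 + 2·t^2 + 3·t + 1. We have position x(t) = 2·t^6 + 4·t^5 + 4·t^4 - t^3 + 2·t^2 + 3·t + 1. Substituting t = 3: x(3) = 2755.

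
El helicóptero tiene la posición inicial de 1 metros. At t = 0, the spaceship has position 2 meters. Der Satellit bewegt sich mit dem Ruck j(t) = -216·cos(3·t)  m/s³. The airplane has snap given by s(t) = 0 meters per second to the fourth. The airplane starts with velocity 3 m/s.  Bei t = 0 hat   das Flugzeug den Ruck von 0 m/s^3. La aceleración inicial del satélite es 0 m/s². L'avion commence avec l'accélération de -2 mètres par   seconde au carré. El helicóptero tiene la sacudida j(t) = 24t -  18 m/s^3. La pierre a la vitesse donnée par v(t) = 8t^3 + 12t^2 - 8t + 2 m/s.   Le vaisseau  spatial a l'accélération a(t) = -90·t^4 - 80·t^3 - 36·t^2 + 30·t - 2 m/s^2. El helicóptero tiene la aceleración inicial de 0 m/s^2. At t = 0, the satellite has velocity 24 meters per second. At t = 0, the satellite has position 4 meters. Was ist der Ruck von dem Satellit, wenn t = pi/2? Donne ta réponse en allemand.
Wir haben den Ruck j(t) = -216·cos(3·t). Durch Einsetzen von t = pi/2: j(pi/2) = 0.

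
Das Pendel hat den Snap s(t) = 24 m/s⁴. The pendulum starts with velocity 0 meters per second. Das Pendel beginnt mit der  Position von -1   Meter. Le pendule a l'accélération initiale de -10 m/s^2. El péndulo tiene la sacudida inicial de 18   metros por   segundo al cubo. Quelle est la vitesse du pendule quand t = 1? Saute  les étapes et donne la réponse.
À t = 1, v = 3.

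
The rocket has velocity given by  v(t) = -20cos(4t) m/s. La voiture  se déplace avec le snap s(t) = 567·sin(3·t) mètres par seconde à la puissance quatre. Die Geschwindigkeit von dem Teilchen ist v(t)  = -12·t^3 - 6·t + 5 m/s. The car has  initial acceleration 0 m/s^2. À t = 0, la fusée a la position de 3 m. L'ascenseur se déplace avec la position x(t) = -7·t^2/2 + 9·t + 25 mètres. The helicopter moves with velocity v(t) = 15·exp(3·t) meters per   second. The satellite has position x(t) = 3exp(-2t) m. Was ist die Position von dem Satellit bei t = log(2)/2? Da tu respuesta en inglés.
From the given position equation x(t) = 3·exp(-2·t), we substitute t = log(2)/2 to get x = 3/2.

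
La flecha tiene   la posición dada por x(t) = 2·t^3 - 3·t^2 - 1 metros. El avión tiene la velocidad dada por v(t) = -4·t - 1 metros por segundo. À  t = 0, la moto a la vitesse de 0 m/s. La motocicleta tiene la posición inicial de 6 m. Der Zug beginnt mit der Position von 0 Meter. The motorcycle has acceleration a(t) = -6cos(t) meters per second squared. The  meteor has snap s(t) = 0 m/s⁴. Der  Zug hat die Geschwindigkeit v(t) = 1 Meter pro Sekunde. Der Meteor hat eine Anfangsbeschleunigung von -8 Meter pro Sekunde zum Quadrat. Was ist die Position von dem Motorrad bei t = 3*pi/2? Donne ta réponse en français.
Nous devons trouver la primitive de notre équation de l'accélération a(t) = -6·cos(t) 2 fois. En intégrant l'accélération et en utilisant la condition initiale v(0) = 0, nous obtenons v(t) = -6·sin(t). En prenant ∫v(t)dt et en appliquant x(0) = 6, nous trouvons x(t) = 6·cos(t). Nous avons la position x(t) = 6·cos(t). En substituant t = 3*pi/2: x(3*pi/2) = 0.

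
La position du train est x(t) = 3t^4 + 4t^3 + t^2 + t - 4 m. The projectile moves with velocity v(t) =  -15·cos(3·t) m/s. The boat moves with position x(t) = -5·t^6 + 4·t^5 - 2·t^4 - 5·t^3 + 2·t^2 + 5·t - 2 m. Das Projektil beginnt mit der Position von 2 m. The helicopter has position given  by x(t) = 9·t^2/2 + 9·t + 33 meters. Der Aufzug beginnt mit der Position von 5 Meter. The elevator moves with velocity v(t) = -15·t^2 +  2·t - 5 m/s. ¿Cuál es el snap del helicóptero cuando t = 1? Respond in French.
En partant de la position x(t) = 9·t^2/2 + 9·t + 33, nous prenons 4 dérivées. En prenant d/dt de x(t), nous trouvons v(t) = 9·t + 9. En dérivant la vitesse, nous obtenons l'accélération: a(t) = 9. La dérivée de l'accélération donne le jerk: j(t) = 0. En dérivant le jerk, nous obtenons le snap: s(t) = 0. En utilisant s(t) = 0 et en substituant t = 1, nous trouvons s = 0.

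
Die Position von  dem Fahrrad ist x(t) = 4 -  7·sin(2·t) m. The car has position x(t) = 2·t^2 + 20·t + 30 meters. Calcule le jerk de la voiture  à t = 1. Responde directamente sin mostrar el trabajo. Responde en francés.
j(1) = 0.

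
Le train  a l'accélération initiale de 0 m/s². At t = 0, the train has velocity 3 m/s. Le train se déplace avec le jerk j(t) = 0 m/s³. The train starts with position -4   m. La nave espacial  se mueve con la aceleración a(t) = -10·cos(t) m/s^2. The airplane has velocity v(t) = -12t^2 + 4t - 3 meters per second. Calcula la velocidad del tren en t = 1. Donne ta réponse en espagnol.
Debemos encontrar la antiderivada de nuestra ecuación de la sacudida j(t) = 0 2 veces. La antiderivada de la sacudida es la aceleración. Usando a(0) = 0, obtenemos a(t) = 0. La antiderivada de la aceleración, con v(0) = 3, da la velocidad: v(t) = 3. De la ecuación de la velocidad v(t) = 3, sustituimos t = 1 para obtener v = 3.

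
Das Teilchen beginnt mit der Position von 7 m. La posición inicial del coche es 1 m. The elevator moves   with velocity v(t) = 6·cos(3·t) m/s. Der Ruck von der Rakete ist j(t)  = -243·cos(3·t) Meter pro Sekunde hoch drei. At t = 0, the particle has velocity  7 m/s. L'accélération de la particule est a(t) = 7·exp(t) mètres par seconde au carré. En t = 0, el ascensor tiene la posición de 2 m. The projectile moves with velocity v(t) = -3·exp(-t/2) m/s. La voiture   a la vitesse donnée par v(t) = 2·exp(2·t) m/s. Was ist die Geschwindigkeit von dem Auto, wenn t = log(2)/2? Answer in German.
Mit v(t) = 2·exp(2·t) und Einsetzen von t = log(2)/2, finden wir v = 4.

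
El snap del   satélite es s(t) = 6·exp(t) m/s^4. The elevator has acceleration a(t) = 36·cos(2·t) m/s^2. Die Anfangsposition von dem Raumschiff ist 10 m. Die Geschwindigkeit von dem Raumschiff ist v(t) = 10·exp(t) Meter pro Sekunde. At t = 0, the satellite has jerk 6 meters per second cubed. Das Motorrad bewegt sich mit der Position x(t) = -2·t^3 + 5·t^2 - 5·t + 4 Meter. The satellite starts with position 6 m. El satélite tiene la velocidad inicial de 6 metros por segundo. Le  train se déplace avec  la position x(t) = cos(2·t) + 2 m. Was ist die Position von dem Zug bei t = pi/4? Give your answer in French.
De l'équation de la position x(t) = cos(2·t) + 2, nous substituons t = pi/4 pour obtenir x = 2.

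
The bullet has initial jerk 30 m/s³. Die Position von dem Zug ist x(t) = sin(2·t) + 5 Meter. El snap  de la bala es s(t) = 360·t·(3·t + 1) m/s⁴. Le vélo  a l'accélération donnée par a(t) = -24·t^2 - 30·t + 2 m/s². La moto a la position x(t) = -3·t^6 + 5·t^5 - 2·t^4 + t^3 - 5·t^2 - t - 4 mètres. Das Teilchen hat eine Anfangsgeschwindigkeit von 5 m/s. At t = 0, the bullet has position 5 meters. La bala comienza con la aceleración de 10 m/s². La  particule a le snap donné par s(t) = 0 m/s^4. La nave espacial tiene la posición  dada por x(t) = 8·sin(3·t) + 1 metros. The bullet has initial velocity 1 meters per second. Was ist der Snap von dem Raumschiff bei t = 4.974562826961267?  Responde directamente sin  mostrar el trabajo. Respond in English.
s(4.974562826961267) = 457.690168325065.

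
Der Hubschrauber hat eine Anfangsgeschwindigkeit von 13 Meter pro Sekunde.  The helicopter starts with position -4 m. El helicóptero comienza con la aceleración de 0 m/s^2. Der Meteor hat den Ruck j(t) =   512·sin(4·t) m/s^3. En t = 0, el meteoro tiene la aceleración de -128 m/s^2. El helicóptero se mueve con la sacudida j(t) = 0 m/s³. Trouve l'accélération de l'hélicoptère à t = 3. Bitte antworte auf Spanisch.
Partiendo de la sacudida j(t) = 0, tomamos 1 antiderivada. Integrando la sacudida y usando la condición inicial a(0) = 0, obtenemos a(t) = 0. De la ecuación de la aceleración a(t) = 0, sustituimos t = 3 para obtener a = 0.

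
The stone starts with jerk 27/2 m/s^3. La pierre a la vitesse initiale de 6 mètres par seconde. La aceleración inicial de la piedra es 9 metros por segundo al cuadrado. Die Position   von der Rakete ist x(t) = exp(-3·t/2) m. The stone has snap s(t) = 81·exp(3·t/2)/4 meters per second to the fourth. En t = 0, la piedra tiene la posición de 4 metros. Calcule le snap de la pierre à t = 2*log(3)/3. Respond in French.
De l'équation du snap s(t) = 81·exp(3·t/2)/4, nous substituons t = 2*log(3)/3 pour obtenir s = 243/4.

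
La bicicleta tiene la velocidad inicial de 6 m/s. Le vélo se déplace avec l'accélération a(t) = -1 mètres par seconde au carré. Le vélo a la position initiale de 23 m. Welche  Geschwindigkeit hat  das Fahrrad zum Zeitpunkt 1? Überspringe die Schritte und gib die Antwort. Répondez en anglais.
v(1) = 5.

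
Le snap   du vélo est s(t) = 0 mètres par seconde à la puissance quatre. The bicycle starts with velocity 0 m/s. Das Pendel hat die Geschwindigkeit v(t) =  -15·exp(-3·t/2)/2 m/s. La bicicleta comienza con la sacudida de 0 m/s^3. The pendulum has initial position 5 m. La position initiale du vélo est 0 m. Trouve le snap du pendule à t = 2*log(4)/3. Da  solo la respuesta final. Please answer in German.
Bei t = 2*log(4)/3, s = 405/64.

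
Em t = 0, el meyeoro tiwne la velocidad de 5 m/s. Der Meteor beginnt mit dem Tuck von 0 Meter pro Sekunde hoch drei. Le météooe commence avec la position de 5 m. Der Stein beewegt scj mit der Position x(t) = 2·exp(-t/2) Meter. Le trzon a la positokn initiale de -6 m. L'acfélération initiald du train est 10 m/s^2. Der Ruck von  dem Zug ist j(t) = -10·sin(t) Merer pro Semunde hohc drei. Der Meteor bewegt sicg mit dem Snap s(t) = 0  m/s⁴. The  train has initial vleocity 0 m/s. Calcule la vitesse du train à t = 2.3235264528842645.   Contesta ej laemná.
Wir müssen das Integral unserer Gleichung für den Ruck j(t) = -10·sin(t) 2-mal finden. Das Integral von dem Ruck, mit a(0) = 10, ergibt die Beschleunigung: a(t) = 10·cos(t). Das Integral von der Beschleunigung ist die Geschwindigkeit. Mit v(0) = 0 erhalten wir v(t) = 10·sin(t). Aus der Gleichung für die Geschwindigkeit v(t) = 10·sin(t), setzen wir t = 2.3235264528842645 ein und erhalten v = 7.29825184571198.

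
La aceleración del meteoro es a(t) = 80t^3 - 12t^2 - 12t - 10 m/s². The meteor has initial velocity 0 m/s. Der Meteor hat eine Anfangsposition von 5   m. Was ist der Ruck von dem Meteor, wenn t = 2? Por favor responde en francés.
En partant de l'accélération a(t) = 80·t^3 - 12·t^2 - 12·t - 10, nous prenons 1 dérivée. La dérivée de l'accélération donne le jerk: j(t) = 240·t^2 - 24·t - 12. Nous avons le jerk j(t) = 240·t^2 - 24·t - 12. En substituant t = 2: j(2) = 900.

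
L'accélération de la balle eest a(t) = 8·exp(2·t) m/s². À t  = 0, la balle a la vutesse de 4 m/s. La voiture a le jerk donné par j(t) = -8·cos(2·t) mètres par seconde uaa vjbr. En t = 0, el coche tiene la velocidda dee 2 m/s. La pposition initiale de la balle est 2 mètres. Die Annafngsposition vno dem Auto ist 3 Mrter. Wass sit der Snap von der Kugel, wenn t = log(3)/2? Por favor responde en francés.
Pour résoudre ceci, nous devons prendre 2 dérivées de notre équation de l'accélération a(t) = 8·exp(2·t). La dérivée de l'accélération donne le jerk: j(t) = 16·exp(2·t). En prenant d/dt de j(t), nous trouvons s(t) = 32·exp(2·t). De l'équation du snap s(t) = 32·exp(2·t), nous substituons t = log(3)/2 pour obtenir s = 96.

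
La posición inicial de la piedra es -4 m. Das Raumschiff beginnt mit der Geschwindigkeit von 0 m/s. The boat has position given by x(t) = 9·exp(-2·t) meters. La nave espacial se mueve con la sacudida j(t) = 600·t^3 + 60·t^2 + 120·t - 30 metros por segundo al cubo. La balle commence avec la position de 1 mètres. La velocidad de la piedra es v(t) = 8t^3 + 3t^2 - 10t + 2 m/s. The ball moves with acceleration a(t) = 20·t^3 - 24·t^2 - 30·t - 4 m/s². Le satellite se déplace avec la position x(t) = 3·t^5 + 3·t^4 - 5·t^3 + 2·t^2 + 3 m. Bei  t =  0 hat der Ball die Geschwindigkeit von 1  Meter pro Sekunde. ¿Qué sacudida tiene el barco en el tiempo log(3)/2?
Debemos derivar nuestra ecuación de la posición x(t) = 9·exp(-2·t) 3 veces. Derivando la posición, obtenemos la velocidad: v(t) = -18·exp(-2·t). La derivada de la velocidad da la aceleración: a(t) = 36·exp(-2·t). La derivada de la aceleración da la sacudida: j(t) = -72·exp(-2·t). Tenemos la sacudida j(t) = -72·exp(-2·t). Sustituyendo t = log(3)/2: j(log(3)/2) = -24.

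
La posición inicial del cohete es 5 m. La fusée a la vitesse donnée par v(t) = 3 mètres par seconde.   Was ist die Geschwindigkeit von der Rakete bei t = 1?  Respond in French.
Nous avons la vitesse v(t) = 3. En substituant t = 1: v(1) = 3.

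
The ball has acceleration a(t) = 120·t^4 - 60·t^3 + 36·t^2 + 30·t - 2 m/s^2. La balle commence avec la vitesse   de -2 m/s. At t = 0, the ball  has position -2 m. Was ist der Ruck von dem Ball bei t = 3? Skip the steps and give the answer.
Der Ruck bei t = 3 ist j = 11586.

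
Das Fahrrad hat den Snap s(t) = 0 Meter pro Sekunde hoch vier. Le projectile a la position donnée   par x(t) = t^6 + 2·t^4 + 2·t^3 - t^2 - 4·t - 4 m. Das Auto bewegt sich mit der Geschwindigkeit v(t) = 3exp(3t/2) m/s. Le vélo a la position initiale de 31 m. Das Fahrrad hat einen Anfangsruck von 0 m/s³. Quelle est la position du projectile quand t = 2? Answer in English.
Using x(t) = t^6 + 2·t^4 + 2·t^3 - t^2 - 4·t - 4 and substituting t = 2, we find x = 96.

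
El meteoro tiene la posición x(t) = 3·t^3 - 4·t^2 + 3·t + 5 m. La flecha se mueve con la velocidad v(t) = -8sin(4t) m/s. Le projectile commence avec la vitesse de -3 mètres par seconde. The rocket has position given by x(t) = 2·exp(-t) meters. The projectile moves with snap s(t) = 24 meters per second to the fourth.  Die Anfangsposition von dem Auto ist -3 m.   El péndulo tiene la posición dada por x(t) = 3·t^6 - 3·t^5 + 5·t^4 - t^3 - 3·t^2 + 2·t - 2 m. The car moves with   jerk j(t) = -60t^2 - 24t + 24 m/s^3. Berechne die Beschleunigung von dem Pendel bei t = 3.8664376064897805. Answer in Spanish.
Debemos derivar nuestra ecuación de la posición x(t) = 3·t^6 - 3·t^5 + 5·t^4 - t^3 - 3·t^2 + 2·t - 2 2 veces. Derivando la posición, obtenemos la velocidad: v(t) = 18·t^5 - 15·t^4 + 20·t^3 - 3·t^2 - 6·t + 2. Tomando d/dt de v(t), encontramos a(t) = 90·t^4 - 60·t^3 + 60·t^2 - 6·t - 6. Tenemos la aceleración a(t) = 90·t^4 - 60·t^3 + 60·t^2 - 6·t - 6. Sustituyendo t = 3.8664376064897805: a(3.8664376064897805) = 17513.1687392264.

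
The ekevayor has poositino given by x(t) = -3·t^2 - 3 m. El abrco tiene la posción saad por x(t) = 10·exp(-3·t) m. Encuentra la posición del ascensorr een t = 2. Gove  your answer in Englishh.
We have position x(t) = -3·t^2 - 3. Substituting t = 2: x(2) = -15.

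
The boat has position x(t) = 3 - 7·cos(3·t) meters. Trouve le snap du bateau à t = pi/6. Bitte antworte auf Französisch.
En partant de la position x(t) = 3 - 7·cos(3·t), nous prenons 4 dérivées. En prenant d/dt de x(t), nous trouvons v(t) = 21·sin(3·t). En dérivant la vitesse, nous obtenons l'accélération: a(t) = 63·cos(3·t). En prenant d/dt de a(t), nous trouvons j(t) = -189·sin(3·t). La dérivée du jerk donne le snap: s(t) = -567·cos(3·t). En utilisant s(t) = -567·cos(3·t) et en substituant t = pi/6, nous trouvons s = 0.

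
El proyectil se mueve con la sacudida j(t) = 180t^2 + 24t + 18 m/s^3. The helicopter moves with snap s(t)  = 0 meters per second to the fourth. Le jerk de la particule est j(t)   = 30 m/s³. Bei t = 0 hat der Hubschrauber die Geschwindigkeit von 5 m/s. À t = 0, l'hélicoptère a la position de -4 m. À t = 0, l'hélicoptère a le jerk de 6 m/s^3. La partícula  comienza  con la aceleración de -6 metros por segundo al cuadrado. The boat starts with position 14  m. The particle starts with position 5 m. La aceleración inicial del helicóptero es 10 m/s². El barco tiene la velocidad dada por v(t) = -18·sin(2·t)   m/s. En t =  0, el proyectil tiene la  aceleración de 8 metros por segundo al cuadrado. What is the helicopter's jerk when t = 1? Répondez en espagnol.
Debemos encontrar la antiderivada de nuestra ecuación del snap s(t) = 0 1 vez. Integrando el snap y usando la condición inicial j(0) = 6, obtenemos j(t) = 6. De la ecuación de la sacudida j(t) = 6, sustituimos t = 1 para obtener j = 6.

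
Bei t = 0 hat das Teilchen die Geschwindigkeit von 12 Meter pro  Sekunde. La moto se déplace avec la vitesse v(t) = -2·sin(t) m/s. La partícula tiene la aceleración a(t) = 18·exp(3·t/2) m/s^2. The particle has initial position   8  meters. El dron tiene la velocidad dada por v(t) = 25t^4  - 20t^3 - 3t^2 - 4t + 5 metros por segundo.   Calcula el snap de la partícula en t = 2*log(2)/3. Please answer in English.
We must differentiate our acceleration equation a(t) = 18·exp(3·t/2) 2 times. The derivative of acceleration gives jerk: j(t) = 27·exp(3·t/2). The derivative of jerk gives snap: s(t) = 81·exp(3·t/2)/2. Using s(t) = 81·exp(3·t/2)/2 and substituting t = 2*log(2)/3, we find s = 81.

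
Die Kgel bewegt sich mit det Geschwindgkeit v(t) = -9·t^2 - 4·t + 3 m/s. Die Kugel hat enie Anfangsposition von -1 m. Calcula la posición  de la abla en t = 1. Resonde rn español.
Para resolver esto, necesitamos tomar 1 integral de nuestra ecuación de la velocidad v(t) = -9·t^2 - 4·t + 3. Tomando ∫v(t)dt y aplicando x(0) = -1, encontramos x(t) = -3·t^3 - 2·t^2 + 3·t - 1. Usando x(t) = -3·t^3 - 2·t^2 + 3·t - 1 y sustituyendo t = 1, encontramos x = -3.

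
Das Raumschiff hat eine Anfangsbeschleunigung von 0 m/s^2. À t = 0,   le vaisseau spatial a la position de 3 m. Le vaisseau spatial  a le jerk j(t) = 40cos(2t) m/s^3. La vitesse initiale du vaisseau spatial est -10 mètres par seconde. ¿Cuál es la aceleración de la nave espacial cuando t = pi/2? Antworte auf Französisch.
Nous devons trouver la primitive de notre équation du jerk j(t) = 40·cos(2·t) 1 fois. En prenant ∫j(t)dt et en appliquant a(0) = 0, nous trouvons a(t) = 20·sin(2·t). De l'équation de l'accélération a(t) = 20·sin(2·t), nous substituons t = pi/2 pour obtenir a = 0.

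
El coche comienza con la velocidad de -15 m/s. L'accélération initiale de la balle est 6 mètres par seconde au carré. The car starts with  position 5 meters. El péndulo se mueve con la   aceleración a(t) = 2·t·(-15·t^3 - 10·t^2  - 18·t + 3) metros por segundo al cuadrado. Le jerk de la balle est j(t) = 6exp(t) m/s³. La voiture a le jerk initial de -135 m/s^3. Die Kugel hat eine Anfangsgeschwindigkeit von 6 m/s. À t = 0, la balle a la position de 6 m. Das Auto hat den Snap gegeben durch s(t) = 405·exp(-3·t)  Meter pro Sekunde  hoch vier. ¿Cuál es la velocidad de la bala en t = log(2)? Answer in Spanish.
Partiendo de la sacudida j(t) = 6·exp(t), tomamos 2 integrales. Tomando ∫j(t)dt y aplicando a(0) = 6, encontramos a(t) = 6·exp(t). Tomando ∫a(t)dt y aplicando v(0) = 6, encontramos v(t) = 6·exp(t). De la ecuación de la velocidad v(t) = 6·exp(t), sustituimos t = log(2) para obtener v = 12.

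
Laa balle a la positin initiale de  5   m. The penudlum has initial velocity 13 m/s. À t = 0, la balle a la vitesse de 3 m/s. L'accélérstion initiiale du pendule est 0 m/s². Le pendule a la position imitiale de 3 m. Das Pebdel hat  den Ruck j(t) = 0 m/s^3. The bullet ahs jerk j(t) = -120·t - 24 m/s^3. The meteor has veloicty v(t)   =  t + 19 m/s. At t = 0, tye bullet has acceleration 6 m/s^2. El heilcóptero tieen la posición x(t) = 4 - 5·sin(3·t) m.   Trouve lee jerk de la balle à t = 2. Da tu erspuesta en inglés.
From the given jerk equation j(t) = -120·t - 24, we substitute t = 2 to get j = -264.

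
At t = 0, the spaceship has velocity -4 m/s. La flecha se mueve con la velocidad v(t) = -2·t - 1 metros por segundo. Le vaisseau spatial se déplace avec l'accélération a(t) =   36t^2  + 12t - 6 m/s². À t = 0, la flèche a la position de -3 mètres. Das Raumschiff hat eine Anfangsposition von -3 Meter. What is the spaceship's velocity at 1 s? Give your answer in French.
En partant de l'accélération a(t) = 36·t^2 + 12·t - 6, nous prenons 1 primitive. En prenant ∫a(t)dt et en appliquant v(0) = -4, nous trouvons v(t) = 12·t^3 + 6·t^2 - 6·t - 4. En utilisant v(t) = 12·t^3 + 6·t^2 - 6·t - 4 et en substituant t = 1, nous trouvons v = 8.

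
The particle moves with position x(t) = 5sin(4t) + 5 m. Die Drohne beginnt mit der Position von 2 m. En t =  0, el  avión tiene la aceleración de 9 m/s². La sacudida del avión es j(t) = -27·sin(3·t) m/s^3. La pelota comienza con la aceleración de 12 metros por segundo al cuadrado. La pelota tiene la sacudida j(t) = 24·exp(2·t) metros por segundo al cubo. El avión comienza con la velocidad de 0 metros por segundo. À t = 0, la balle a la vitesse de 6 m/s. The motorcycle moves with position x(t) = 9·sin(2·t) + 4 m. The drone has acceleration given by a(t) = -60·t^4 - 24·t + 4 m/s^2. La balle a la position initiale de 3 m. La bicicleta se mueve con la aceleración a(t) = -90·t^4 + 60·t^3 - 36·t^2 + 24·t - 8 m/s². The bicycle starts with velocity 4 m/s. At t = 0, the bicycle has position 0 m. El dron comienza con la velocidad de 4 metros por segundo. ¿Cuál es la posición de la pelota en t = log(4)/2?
Necesitamos integrar nuestra ecuación de la sacudida j(t) = 24·exp(2·t) 3 veces. Tomando ∫j(t)dt y aplicando a(0) = 12, encontramos a(t) = 12·exp(2·t). La antiderivada de la aceleración es la velocidad. Usando v(0) = 6, obtenemos v(t) = 6·exp(2·t). La integral de la velocidad, con x(0) = 3, da la posición: x(t) = 3·exp(2·t). Tenemos la posición x(t) = 3·exp(2·t). Sustituyendo t = log(4)/2: x(log(4)/2) = 12.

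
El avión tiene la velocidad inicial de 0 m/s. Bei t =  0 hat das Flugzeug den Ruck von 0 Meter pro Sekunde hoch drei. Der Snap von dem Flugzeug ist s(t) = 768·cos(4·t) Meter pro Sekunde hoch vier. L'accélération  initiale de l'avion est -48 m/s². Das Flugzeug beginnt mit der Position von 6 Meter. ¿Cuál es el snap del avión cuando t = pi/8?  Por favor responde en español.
Usando s(t) = 768·cos(4·t) y sustituyendo t = pi/8, encontramos s = 0.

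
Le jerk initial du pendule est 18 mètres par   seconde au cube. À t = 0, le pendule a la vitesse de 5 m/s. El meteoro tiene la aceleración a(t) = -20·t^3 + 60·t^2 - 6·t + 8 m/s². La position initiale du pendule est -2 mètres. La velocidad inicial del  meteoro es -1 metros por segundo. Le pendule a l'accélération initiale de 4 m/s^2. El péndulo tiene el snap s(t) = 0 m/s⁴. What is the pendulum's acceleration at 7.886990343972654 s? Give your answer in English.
Starting from snap s(t) = 0, we take 2 integrals. Finding the antiderivative of s(t) and using j(0) = 18: j(t) = 18. Finding the antiderivative of j(t) and using a(0) = 4: a(t) = 18·t + 4. From the given acceleration equation a(t) = 18·t + 4, we substitute t = 7.886990343972654 to get a = 145.965826191508.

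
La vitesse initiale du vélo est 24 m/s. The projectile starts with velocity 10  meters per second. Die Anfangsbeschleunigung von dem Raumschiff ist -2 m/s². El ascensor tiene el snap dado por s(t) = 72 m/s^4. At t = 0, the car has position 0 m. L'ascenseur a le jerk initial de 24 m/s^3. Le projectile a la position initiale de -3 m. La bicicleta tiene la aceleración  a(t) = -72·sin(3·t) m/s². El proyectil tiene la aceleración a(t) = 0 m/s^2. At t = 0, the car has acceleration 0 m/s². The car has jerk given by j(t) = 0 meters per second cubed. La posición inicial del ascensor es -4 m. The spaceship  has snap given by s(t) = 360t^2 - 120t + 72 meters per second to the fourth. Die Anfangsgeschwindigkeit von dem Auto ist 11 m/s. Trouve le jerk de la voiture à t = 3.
En utilisant j(t) = 0 et en substituant t = 3, nous trouvons j = 0.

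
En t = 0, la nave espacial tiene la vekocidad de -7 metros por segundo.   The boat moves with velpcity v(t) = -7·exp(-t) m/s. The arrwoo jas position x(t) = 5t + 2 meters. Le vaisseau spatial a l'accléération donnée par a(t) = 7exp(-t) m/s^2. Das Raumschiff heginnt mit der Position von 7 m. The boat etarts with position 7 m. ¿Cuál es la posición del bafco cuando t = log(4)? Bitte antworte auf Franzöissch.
Nous devons intégrer notre équation de la vitesse v(t) = -7·exp(-t) 1 fois. En intégrant la vitesse et en utilisant la condition initiale x(0) = 7, nous obtenons x(t) = 7·exp(-t). En utilisant x(t) = 7·exp(-t) et en substituant t = log(4), nous trouvons x = 7/4.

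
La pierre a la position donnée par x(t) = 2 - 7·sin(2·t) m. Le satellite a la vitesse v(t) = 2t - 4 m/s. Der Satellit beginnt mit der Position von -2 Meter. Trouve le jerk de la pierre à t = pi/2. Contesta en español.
Partiendo de la posición x(t) = 2 - 7·sin(2·t), tomamos 3 derivadas. Derivando la posición, obtenemos la velocidad: v(t) = -14·cos(2·t). Tomando d/dt de v(t), encontramos a(t) = 28·sin(2·t). Derivando la aceleración, obtenemos la sacudida: j(t) = 56·cos(2·t). Tenemos la sacudida j(t) = 56·cos(2·t). Sustituyendo t = pi/2: j(pi/2) = -56.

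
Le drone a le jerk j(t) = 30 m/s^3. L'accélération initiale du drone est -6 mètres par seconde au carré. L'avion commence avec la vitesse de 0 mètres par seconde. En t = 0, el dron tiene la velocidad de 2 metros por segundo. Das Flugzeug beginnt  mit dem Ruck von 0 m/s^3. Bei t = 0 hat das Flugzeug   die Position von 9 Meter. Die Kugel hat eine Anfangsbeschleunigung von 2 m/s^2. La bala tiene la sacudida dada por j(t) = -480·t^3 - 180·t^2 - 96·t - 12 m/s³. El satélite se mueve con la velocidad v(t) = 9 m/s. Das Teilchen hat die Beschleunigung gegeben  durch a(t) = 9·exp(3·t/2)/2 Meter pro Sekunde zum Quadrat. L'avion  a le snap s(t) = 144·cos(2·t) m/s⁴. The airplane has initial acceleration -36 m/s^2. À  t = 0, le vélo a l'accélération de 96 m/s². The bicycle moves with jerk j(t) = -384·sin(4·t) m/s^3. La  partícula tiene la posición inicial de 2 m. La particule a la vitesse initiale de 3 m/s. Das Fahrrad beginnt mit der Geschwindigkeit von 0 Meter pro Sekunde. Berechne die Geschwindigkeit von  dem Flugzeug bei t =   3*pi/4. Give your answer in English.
Starting from snap s(t) = 144·cos(2·t), we take 3 integrals. Finding the antiderivative of s(t) and using j(0) = 0: j(t) = 72·sin(2·t). Finding the integral of j(t) and using a(0) = -36: a(t) = -36·cos(2·t). The antiderivative of acceleration is velocity. Using v(0) = 0, we get v(t) = -18·sin(2·t). Using v(t) = -18·sin(2·t) and substituting t = 3*pi/4, we find v = 18.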